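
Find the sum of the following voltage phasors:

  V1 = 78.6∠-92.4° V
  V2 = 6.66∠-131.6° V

Step 1 — Convert each phasor to rectangular form:
  V1 = 78.6·(cos(-92.4°) + j·sin(-92.4°)) = -3.291 - j78.53 V
  V2 = 6.66·(cos(-131.6°) + j·sin(-131.6°)) = -4.422 - j4.98 V
Step 2 — Sum components: V_total = -7.713 - j83.51 V.
Step 3 — Convert to polar: |V_total| = 83.87 V, ∠V_total = -95.3°.

V_total = 83.87∠-95.3° V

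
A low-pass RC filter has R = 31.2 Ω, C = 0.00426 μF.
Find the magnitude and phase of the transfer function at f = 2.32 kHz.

Step 1 — Angular frequency: ω = 2π·2320 = 1.458e+04 rad/s.
Step 2 — Transfer function: H(jω) = 1/(1 + jωRC).
Step 3 — Denominator: 1 + jωRC = 1 + j·1.458e+04·31.2·4.26e-09 = 1 + j0.001937.
Step 4 — H = 1 - j0.001937.
Step 5 — Magnitude: |H| = 1 (-0.0 dB); phase: φ = -0.1°.

|H| = 1 (-0.0 dB), φ = -0.1°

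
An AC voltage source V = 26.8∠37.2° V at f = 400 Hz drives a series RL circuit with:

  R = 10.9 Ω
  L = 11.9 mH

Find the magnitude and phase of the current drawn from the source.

Step 1 — Angular frequency: ω = 2π·f = 2π·400 = 2513 rad/s.
Step 2 — Component impedances:
  R: Z = R = 10.9 Ω
  L: Z = jωL = j·2513·0.0119 = 0 + j29.91 Ω
Step 3 — Series combination: Z_total = R + L = 10.9 + j29.91 Ω = 31.83∠70.0° Ω.
Step 4 — Source phasor: V = 26.8∠37.2° V = 21.35 + j16.2 V.
Step 5 — Ohm's law: I = V / Z_total = (21.35 + j16.2) / (10.9 + j29.91) = 0.7079 - j0.4558 A.
Step 6 — Convert to polar: |I| = 0.8419 A, ∠I = -32.8°.

I = 0.8419∠-32.8° A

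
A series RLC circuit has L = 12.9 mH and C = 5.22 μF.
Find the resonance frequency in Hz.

Step 1 — Resonance condition Im(Z)=0 gives ω₀ = 1/√(LC).
Step 2 — ω₀ = 1/√(0.0129·5.22e-06) = 3854 rad/s.
Step 3 — f₀ = ω₀/(2π) = 613.3 Hz.

f₀ = 613.3 Hz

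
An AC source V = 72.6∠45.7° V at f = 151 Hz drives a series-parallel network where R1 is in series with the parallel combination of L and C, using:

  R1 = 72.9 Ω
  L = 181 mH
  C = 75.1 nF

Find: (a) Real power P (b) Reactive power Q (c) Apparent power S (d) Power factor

Step 1 — Angular frequency: ω = 2π·f = 2π·151 = 948.8 rad/s.
Step 2 — Component impedances:
  R1: Z = R = 72.9 Ω
  L: Z = jωL = j·948.8·0.181 = 0 + j171.7 Ω
  C: Z = 1/(jωC) = -j/(ω·C) = 0 - j1.403e+04 Ω
Step 3 — Parallel branch: L || C = 1/(1/L + 1/C) = 0 + j173.9 Ω.
Step 4 — Series with R1: Z_total = R1 + (L || C) = 72.9 + j173.9 Ω = 188.5∠67.3° Ω.
Step 5 — Source phasor: V = 72.6∠45.7° V = 50.7 + j51.96 V.
Step 6 — Current: I = V / Z = 0.3582 - j0.1415 A = 0.3851∠-21.6° A.
Step 7 — Complex power: S = V·I* = 10.81 + j25.78 VA.
Step 8 — Real power: P = Re(S) = 10.81 W.
Step 9 — Reactive power: Q = Im(S) = 25.78 VAR.
Step 10 — Apparent power: |S| = 27.96 VA.
Step 11 — Power factor: PF = P/|S| = 0.3867 (lagging).

(a) P = 10.81 W  (b) Q = 25.78 VAR  (c) S = 27.96 VA  (d) PF = 0.3867 (lagging)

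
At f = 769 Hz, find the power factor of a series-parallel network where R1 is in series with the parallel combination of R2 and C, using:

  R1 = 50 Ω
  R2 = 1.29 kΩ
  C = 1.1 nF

Step 1 — Angular frequency: ω = 2π·f = 2π·769 = 4832 rad/s.
Step 2 — Component impedances:
  R1: Z = R = 50 Ω
  R2: Z = R = 1290 Ω
  C: Z = 1/(jωC) = -j/(ω·C) = 0 - j1.881e+05 Ω
Step 3 — Parallel branch: R2 || C = 1/(1/R2 + 1/C) = 1290 - j8.844 Ω.
Step 4 — Series with R1: Z_total = R1 + (R2 || C) = 1340 - j8.844 Ω = 1340∠-0.4° Ω.
Step 5 — Power factor: PF = cos(φ) = Re(Z)/|Z| = 1340/1340 = 1.
Step 6 — Type: Im(Z) = -8.844 ⇒ leading (phase φ = -0.4°).

PF = 1 (leading, φ = -0.4°)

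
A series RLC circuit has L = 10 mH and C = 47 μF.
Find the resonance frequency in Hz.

Step 1 — Resonance condition Im(Z)=0 gives ω₀ = 1/√(LC).
Step 2 — ω₀ = 1/√(0.01·4.7e-05) = 1459 rad/s.
Step 3 — f₀ = ω₀/(2π) = 232.2 Hz.

f₀ = 232.2 Hz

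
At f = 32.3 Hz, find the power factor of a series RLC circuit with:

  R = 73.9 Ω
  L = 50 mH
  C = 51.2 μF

Step 1 — Angular frequency: ω = 2π·f = 2π·32.3 = 202.9 rad/s.
Step 2 — Component impedances:
  R: Z = R = 73.9 Ω
  L: Z = jωL = j·202.9·0.05 = 0 + j10.15 Ω
  C: Z = 1/(jωC) = -j/(ω·C) = 0 - j96.24 Ω
Step 3 — Series combination: Z_total = R + L + C = 73.9 - j86.09 Ω = 113.5∠-49.4° Ω.
Step 4 — Power factor: PF = cos(φ) = Re(Z)/|Z| = 73.9/113.46 = 0.6513.
Step 5 — Type: Im(Z) = -86.09 ⇒ leading (phase φ = -49.4°).

PF = 0.6513 (leading, φ = -49.4°)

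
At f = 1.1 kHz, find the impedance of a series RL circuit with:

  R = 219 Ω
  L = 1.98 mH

Step 1 — Angular frequency: ω = 2π·f = 2π·1100 = 6912 rad/s.
Step 2 — Component impedances:
  R: Z = R = 219 Ω
  L: Z = jωL = j·6912·0.00198 = 0 + j13.68 Ω
Step 3 — Series combination: Z_total = R + L = 219 + j13.68 Ω = 219.4∠3.6° Ω.

Z = 219 + j13.68 Ω = 219.4∠3.6° Ω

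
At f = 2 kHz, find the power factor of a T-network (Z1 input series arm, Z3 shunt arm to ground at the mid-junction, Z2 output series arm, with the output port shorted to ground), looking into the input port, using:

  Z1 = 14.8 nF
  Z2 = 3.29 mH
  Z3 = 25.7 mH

Step 1 — Angular frequency: ω = 2π·f = 2π·2000 = 1.257e+04 rad/s.
Step 2 — Component impedances:
  Z1: Z = 1/(jωC) = -j/(ω·C) = 0 - j5377 Ω
  Z2: Z = jωL = j·1.257e+04·0.00329 = 0 + j41.34 Ω
  Z3: Z = jωL = j·1.257e+04·0.0257 = 0 + j323 Ω
Step 3 — With the output port shorted to ground, the output series arm Z2 runs from the junction to ground; the shunt arm Z3 also runs from the junction to ground. They appear in parallel: Z3 || Z2 = 0 + j36.65 Ω.
Step 4 — Series with input arm Z1: Z_in = Z1 + (Z3 || Z2) = 0 - j5340 Ω = 5340∠-90.0° Ω.
Step 5 — Power factor: PF = cos(φ) = Re(Z)/|Z| = 0/5340 = 0.
Step 6 — Type: Im(Z) = -5340 ⇒ leading (phase φ = -90.0°).

PF = 0 (leading, φ = -90.0°)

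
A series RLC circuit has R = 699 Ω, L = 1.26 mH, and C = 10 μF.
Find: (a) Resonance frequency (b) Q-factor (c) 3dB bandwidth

Step 1 — Resonance condition Im(Z)=0 gives ω₀ = 1/√(LC).
Step 2 — ω₀ = 1/√(0.00126·1e-05) = 8909 rad/s.
Step 3 — f₀ = ω₀/(2π) = 1418 Hz.
Step 4 — Series Q: Q = ω₀L/R = 8909·0.00126/699 = 0.01606.
Step 5 — 3dB bandwidth: Δω = ω₀/Q = 5.548e+05 rad/s; BW = Δω/(2π) = 8.829e+04 Hz.

(a) f₀ = 1418 Hz  (b) Q = 0.01606  (c) BW = 8.829e+04 Hz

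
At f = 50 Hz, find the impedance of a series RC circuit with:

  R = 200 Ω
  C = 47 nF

Step 1 — Angular frequency: ω = 2π·f = 2π·50 = 314.2 rad/s.
Step 2 — Component impedances:
  R: Z = R = 200 Ω
  C: Z = 1/(jωC) = -j/(ω·C) = 0 - j6.773e+04 Ω
Step 3 — Series combination: Z_total = R + C = 200 - j6.773e+04 Ω = 6.773e+04∠-89.8° Ω.

Z = 200 - j6.773e+04 Ω = 6.773e+04∠-89.8° Ω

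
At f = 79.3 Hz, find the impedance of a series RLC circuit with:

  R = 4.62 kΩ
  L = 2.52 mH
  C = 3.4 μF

Step 1 — Angular frequency: ω = 2π·f = 2π·79.3 = 498.3 rad/s.
Step 2 — Component impedances:
  R: Z = R = 4620 Ω
  L: Z = jωL = j·498.3·0.00252 = 0 + j1.256 Ω
  C: Z = 1/(jωC) = -j/(ω·C) = 0 - j590.3 Ω
Step 3 — Series combination: Z_total = R + L + C = 4620 - j589 Ω = 4657∠-7.3° Ω.

Z = 4620 - j589 Ω = 4657∠-7.3° Ω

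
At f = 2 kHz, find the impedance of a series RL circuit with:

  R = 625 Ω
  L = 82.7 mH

Step 1 — Angular frequency: ω = 2π·f = 2π·2000 = 1.257e+04 rad/s.
Step 2 — Component impedances:
  R: Z = R = 625 Ω
  L: Z = jωL = j·1.257e+04·0.0827 = 0 + j1039 Ω
Step 3 — Series combination: Z_total = R + L = 625 + j1039 Ω = 1213∠59.0° Ω.

Z = 625 + j1039 Ω = 1213∠59.0° Ω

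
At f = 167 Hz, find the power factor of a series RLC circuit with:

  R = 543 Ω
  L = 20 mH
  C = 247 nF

Step 1 — Angular frequency: ω = 2π·f = 2π·167 = 1049 rad/s.
Step 2 — Component impedances:
  R: Z = R = 543 Ω
  L: Z = jωL = j·1049·0.02 = 0 + j20.99 Ω
  C: Z = 1/(jωC) = -j/(ω·C) = 0 - j3858 Ω
Step 3 — Series combination: Z_total = R + L + C = 543 - j3837 Ω = 3876∠-81.9° Ω.
Step 4 — Power factor: PF = cos(φ) = Re(Z)/|Z| = 543/3876 = 0.1401.
Step 5 — Type: Im(Z) = -3837 ⇒ leading (phase φ = -81.9°).

PF = 0.1401 (leading, φ = -81.9°)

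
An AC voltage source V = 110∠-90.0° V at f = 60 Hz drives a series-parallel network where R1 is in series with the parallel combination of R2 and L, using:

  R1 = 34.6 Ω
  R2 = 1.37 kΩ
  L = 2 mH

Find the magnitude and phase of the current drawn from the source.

Step 1 — Angular frequency: ω = 2π·f = 2π·60 = 377 rad/s.
Step 2 — Component impedances:
  R1: Z = R = 34.6 Ω
  R2: Z = R = 1370 Ω
  L: Z = jωL = j·377·0.002 = 0 + j0.754 Ω
Step 3 — Parallel branch: R2 || L = 1/(1/R2 + 1/L) = 0.000415 + j0.754 Ω.
Step 4 — Series with R1: Z_total = R1 + (R2 || L) = 34.6 + j0.754 Ω = 34.61∠1.2° Ω.
Step 5 — Source phasor: V = 110∠-90.0° V = 0 - j110 V.
Step 6 — Ohm's law: I = V / Z_total = (0 - j110) / (34.6 + j0.754) = -0.06924 - j3.178 A.
Step 7 — Convert to polar: |I| = 3.178 A, ∠I = -91.2°.

I = 3.178∠-91.2° A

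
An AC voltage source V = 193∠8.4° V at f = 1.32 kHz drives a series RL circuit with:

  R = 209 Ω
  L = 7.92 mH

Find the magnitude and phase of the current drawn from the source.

Step 1 — Angular frequency: ω = 2π·f = 2π·1320 = 8294 rad/s.
Step 2 — Component impedances:
  R: Z = R = 209 Ω
  L: Z = jωL = j·8294·0.00792 = 0 + j65.69 Ω
Step 3 — Series combination: Z_total = R + L = 209 + j65.69 Ω = 219.1∠17.4° Ω.
Step 4 — Source phasor: V = 193∠8.4° V = 190.9 + j28.19 V.
Step 5 — Ohm's law: I = V / Z_total = (190.9 + j28.19) / (209 + j65.69) = 0.87 - j0.1385 A.
Step 6 — Convert to polar: |I| = 0.881 A, ∠I = -9.0°.

I = 0.881∠-9.0° A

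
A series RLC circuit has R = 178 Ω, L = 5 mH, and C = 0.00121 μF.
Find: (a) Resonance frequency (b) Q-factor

Step 1 — Resonance condition Im(Z)=0 gives ω₀ = 1/√(LC).
Step 2 — ω₀ = 1/√(0.005·1.21e-09) = 4.066e+05 rad/s.
Step 3 — f₀ = ω₀/(2π) = 6.471e+04 Hz.
Step 4 — Series Q: Q = ω₀L/R = 4.066e+05·0.005/178 = 11.42.

(a) f₀ = 6.471e+04 Hz  (b) Q = 11.42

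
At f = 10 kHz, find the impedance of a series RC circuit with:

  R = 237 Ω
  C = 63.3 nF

Step 1 — Angular frequency: ω = 2π·f = 2π·1e+04 = 6.283e+04 rad/s.
Step 2 — Component impedances:
  R: Z = R = 237 Ω
  C: Z = 1/(jωC) = -j/(ω·C) = 0 - j251.4 Ω
Step 3 — Series combination: Z_total = R + C = 237 - j251.4 Ω = 345.5∠-46.7° Ω.

Z = 237 - j251.4 Ω = 345.5∠-46.7° Ω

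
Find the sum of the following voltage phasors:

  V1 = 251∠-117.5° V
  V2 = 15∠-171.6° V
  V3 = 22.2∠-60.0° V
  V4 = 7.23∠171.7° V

Step 1 — Convert each phasor to rectangular form:
  V1 = 251·(cos(-117.5°) + j·sin(-117.5°)) = -115.9 - j222.6 V
  V2 = 15·(cos(-171.6°) + j·sin(-171.6°)) = -14.84 - j2.191 V
  V3 = 22.2·(cos(-60.0°) + j·sin(-60.0°)) = 11.1 - j19.23 V
  V4 = 7.23·(cos(171.7°) + j·sin(171.7°)) = -7.154 + j1.044 V
Step 2 — Sum components: V_total = -126.8 - j243 V.
Step 3 — Convert to polar: |V_total| = 274.1 V, ∠V_total = -117.6°.

V_total = 274.1∠-117.6° V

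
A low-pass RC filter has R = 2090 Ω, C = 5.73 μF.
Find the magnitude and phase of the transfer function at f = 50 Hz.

Step 1 — Angular frequency: ω = 2π·50 = 314.2 rad/s.
Step 2 — Transfer function: H(jω) = 1/(1 + jωRC).
Step 3 — Denominator: 1 + jωRC = 1 + j·314.2·2090·5.73e-06 = 1 + j3.762.
Step 4 — H = 0.06599 - j0.2483.
Step 5 — Magnitude: |H| = 0.2569 (-11.8 dB); phase: φ = -75.1°.

|H| = 0.2569 (-11.8 dB), φ = -75.1°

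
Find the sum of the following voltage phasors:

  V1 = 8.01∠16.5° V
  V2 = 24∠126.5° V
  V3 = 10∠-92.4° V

Step 1 — Convert each phasor to rectangular form:
  V1 = 8.01·(cos(16.5°) + j·sin(16.5°)) = 7.68 + j2.275 V
  V2 = 24·(cos(126.5°) + j·sin(126.5°)) = -14.28 + j19.29 V
  V3 = 10·(cos(-92.4°) + j·sin(-92.4°)) = -0.4188 - j9.991 V
Step 2 — Sum components: V_total = -7.014 + j11.58 V.
Step 3 — Convert to polar: |V_total| = 13.54 V, ∠V_total = 121.2°.

V_total = 13.54∠121.2° V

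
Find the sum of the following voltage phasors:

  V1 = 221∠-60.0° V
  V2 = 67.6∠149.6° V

Step 1 — Convert each phasor to rectangular form:
  V1 = 221·(cos(-60.0°) + j·sin(-60.0°)) = 110.5 - j191.4 V
  V2 = 67.6·(cos(149.6°) + j·sin(149.6°)) = -58.31 + j34.21 V
Step 2 — Sum components: V_total = 52.19 - j157.2 V.
Step 3 — Convert to polar: |V_total| = 165.6 V, ∠V_total = -71.6°.

V_total = 165.6∠-71.6° V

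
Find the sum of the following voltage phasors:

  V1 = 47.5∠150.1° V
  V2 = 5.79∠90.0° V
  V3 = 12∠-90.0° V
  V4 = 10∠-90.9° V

Step 1 — Convert each phasor to rectangular form:
  V1 = 47.5·(cos(150.1°) + j·sin(150.1°)) = -41.18 + j23.68 V
  V2 = 5.79·(cos(90.0°) + j·sin(90.0°)) = 0 + j5.79 V
  V3 = 12·(cos(-90.0°) + j·sin(-90.0°)) = 0 - j12 V
  V4 = 10·(cos(-90.9°) + j·sin(-90.9°)) = -0.1571 - j9.999 V
Step 2 — Sum components: V_total = -41.33 + j7.469 V.
Step 3 — Convert to polar: |V_total| = 42 V, ∠V_total = 169.8°.

V_total = 42∠169.8° V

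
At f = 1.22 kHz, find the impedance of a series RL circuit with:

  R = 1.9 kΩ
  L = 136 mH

Step 1 — Angular frequency: ω = 2π·f = 2π·1220 = 7665 rad/s.
Step 2 — Component impedances:
  R: Z = R = 1900 Ω
  L: Z = jωL = j·7665·0.136 = 0 + j1043 Ω
Step 3 — Series combination: Z_total = R + L = 1900 + j1043 Ω = 2167∠28.8° Ω.

Z = 1900 + j1043 Ω = 2167∠28.8° Ω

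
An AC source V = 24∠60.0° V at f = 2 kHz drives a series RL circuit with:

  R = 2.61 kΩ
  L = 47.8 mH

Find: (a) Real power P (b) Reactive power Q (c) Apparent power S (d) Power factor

Step 1 — Angular frequency: ω = 2π·f = 2π·2000 = 1.257e+04 rad/s.
Step 2 — Component impedances:
  R: Z = R = 2610 Ω
  L: Z = jωL = j·1.257e+04·0.0478 = 0 + j600.7 Ω
Step 3 — Series combination: Z_total = R + L = 2610 + j600.7 Ω = 2678∠13.0° Ω.
Step 4 — Source phasor: V = 24∠60.0° V = 12 + j20.78 V.
Step 5 — Current: I = V / Z = 0.006107 + j0.006558 A = 0.008961∠47.0° A.
Step 6 — Complex power: S = V·I* = 0.2096 + j0.04824 VA.
Step 7 — Real power: P = Re(S) = 0.2096 W.
Step 8 — Reactive power: Q = Im(S) = 0.04824 VAR.
Step 9 — Apparent power: |S| = 0.2151 VA.
Step 10 — Power factor: PF = P/|S| = 0.9745 (lagging).

(a) P = 0.2096 W  (b) Q = 0.04824 VAR  (c) S = 0.2151 VA  (d) PF = 0.9745 (lagging)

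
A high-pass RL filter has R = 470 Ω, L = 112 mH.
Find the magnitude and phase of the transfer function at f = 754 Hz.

Step 1 — Angular frequency: ω = 2π·754 = 4738 rad/s.
Step 2 — Transfer function: H(jω) = jωL/(R + jωL).
Step 3 — Numerator jωL = j·530.6; denominator R + jωL = 470 + j530.6.
Step 4 — H = 0.5603 + j0.4963.
Step 5 — Magnitude: |H| = 0.7486 (-2.5 dB); phase: φ = 41.5°.

|H| = 0.7486 (-2.5 dB), φ = 41.5°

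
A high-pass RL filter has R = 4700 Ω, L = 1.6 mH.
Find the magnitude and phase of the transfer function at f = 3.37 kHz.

Step 1 — Angular frequency: ω = 2π·3370 = 2.117e+04 rad/s.
Step 2 — Transfer function: H(jω) = jωL/(R + jωL).
Step 3 — Numerator jωL = j·33.88; denominator R + jωL = 4700 + j33.88.
Step 4 — H = 5.196e-05 + j0.007208.
Step 5 — Magnitude: |H| = 0.007208 (-42.8 dB); phase: φ = 89.6°.

|H| = 0.007208 (-42.8 dB), φ = 89.6°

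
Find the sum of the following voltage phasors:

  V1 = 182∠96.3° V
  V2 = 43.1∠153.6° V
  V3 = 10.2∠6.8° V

Step 1 — Convert each phasor to rectangular form:
  V1 = 182·(cos(96.3°) + j·sin(96.3°)) = -19.97 + j180.9 V
  V2 = 43.1·(cos(153.6°) + j·sin(153.6°)) = -38.61 + j19.16 V
  V3 = 10.2·(cos(6.8°) + j·sin(6.8°)) = 10.13 + j1.208 V
Step 2 — Sum components: V_total = -48.45 + j201.3 V.
Step 3 — Convert to polar: |V_total| = 207 V, ∠V_total = 103.5°.

V_total = 207∠103.5° V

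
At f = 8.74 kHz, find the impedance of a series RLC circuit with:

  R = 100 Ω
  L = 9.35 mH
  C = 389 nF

Step 1 — Angular frequency: ω = 2π·f = 2π·8740 = 5.492e+04 rad/s.
Step 2 — Component impedances:
  R: Z = R = 100 Ω
  L: Z = jωL = j·5.492e+04·0.00935 = 0 + j513.5 Ω
  C: Z = 1/(jωC) = -j/(ω·C) = 0 - j46.81 Ω
Step 3 — Series combination: Z_total = R + L + C = 100 + j466.6 Ω = 477.2∠77.9° Ω.

Z = 100 + j466.6 Ω = 477.2∠77.9° Ω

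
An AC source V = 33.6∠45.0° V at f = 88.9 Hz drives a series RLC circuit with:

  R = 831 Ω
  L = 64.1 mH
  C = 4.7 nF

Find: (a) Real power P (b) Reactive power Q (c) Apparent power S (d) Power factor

Step 1 — Angular frequency: ω = 2π·f = 2π·88.9 = 558.6 rad/s.
Step 2 — Component impedances:
  R: Z = R = 831 Ω
  L: Z = jωL = j·558.6·0.0641 = 0 + j35.8 Ω
  C: Z = 1/(jωC) = -j/(ω·C) = 0 - j3.809e+05 Ω
Step 3 — Series combination: Z_total = R + L + C = 831 - j3.809e+05 Ω = 3.809e+05∠-89.9° Ω.
Step 4 — Source phasor: V = 33.6∠45.0° V = 23.76 + j23.76 V.
Step 5 — Current: I = V / Z = -6.224e-05 + j6.252e-05 A = 8.822e-05∠134.9° A.
Step 6 — Complex power: S = V·I* = 6.467e-06 - j0.002964 VA.
Step 7 — Real power: P = Re(S) = 6.467e-06 W.
Step 8 — Reactive power: Q = Im(S) = -0.002964 VAR.
Step 9 — Apparent power: |S| = 0.002964 VA.
Step 10 — Power factor: PF = P/|S| = 0.002182 (leading).

(a) P = 6.467e-06 W  (b) Q = -0.002964 VAR  (c) S = 0.002964 VA  (d) PF = 0.002182 (leading)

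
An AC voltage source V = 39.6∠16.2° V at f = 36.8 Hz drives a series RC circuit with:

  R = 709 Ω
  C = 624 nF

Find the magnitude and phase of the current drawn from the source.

Step 1 — Angular frequency: ω = 2π·f = 2π·36.8 = 231.2 rad/s.
Step 2 — Component impedances:
  R: Z = R = 709 Ω
  C: Z = 1/(jωC) = -j/(ω·C) = 0 - j6931 Ω
Step 3 — Series combination: Z_total = R + C = 709 - j6931 Ω = 6967∠-84.2° Ω.
Step 4 — Source phasor: V = 39.6∠16.2° V = 38.03 + j11.05 V.
Step 5 — Ohm's law: I = V / Z_total = (38.03 + j11.05) / (709 - j6931) = -0.001022 + j0.005591 A.
Step 6 — Convert to polar: |I| = 0.005684 A, ∠I = 100.4°.

I = 0.005684∠100.4° A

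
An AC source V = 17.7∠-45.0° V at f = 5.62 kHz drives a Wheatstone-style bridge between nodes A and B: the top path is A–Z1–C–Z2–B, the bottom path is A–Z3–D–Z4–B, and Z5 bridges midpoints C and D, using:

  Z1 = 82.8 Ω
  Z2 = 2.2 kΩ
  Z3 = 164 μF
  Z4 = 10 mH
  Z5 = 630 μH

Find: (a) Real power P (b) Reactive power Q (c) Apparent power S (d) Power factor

Step 1 — Angular frequency: ω = 2π·f = 2π·5620 = 3.531e+04 rad/s.
Step 2 — Component impedances:
  Z1: Z = R = 82.8 Ω
  Z2: Z = R = 2200 Ω
  Z3: Z = 1/(jωC) = -j/(ω·C) = 0 - j0.1727 Ω
  Z4: Z = jωL = j·3.531e+04·0.01 = 0 + j353.1 Ω
  Z5: Z = jωL = j·3.531e+04·0.00063 = 0 + j22.25 Ω
Step 3 — Bridge requires nodal analysis (the Z5 bridge couples midpoints C and D, so the two paths cannot be reduced to a simple series/parallel combination). Setting node B to ground and injecting 1 A at node A, the 3-node admittance system at A, C, D solves to V_A = Z_AB = 54.95 + j343.6 Ω = 348∠80.9° Ω.
Step 4 — Source phasor: V = 17.7∠-45.0° V = 12.52 - j12.52 V.
Step 5 — Current: I = V / Z = -0.02984 - j0.0412 A = 0.05087∠-125.9° A.
Step 6 — Complex power: S = V·I* = 0.1422 + j0.889 VA.
Step 7 — Real power: P = Re(S) = 0.1422 W.
Step 8 — Reactive power: Q = Im(S) = 0.889 VAR.
Step 9 — Apparent power: |S| = 0.9003 VA.
Step 10 — Power factor: PF = P/|S| = 0.1579 (lagging).

(a) P = 0.1422 W  (b) Q = 0.889 VAR  (c) S = 0.9003 VA  (d) PF = 0.1579 (lagging)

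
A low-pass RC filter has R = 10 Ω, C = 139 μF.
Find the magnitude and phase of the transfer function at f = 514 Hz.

Step 1 — Angular frequency: ω = 2π·514 = 3230 rad/s.
Step 2 — Transfer function: H(jω) = 1/(1 + jωRC).
Step 3 — Denominator: 1 + jωRC = 1 + j·3230·10·0.000139 = 1 + j4.489.
Step 4 — H = 0.04728 - j0.2122.
Step 5 — Magnitude: |H| = 0.2174 (-13.3 dB); phase: φ = -77.4°.

|H| = 0.2174 (-13.3 dB), φ = -77.4°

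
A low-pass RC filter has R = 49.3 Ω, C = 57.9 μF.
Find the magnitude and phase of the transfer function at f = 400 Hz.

Step 1 — Angular frequency: ω = 2π·400 = 2513 rad/s.
Step 2 — Transfer function: H(jω) = 1/(1 + jωRC).
Step 3 — Denominator: 1 + jωRC = 1 + j·2513·49.3·5.79e-05 = 1 + j7.174.
Step 4 — H = 0.01906 - j0.1367.
Step 5 — Magnitude: |H| = 0.1381 (-17.2 dB); phase: φ = -82.1°.

|H| = 0.1381 (-17.2 dB), φ = -82.1°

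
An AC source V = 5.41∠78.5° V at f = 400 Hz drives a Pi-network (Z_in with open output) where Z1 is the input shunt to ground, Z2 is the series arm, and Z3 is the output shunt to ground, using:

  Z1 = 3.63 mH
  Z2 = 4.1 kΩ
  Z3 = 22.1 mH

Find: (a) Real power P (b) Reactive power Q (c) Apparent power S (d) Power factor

Step 1 — Angular frequency: ω = 2π·f = 2π·400 = 2513 rad/s.
Step 2 — Component impedances:
  Z1: Z = jωL = j·2513·0.00363 = 0 + j9.123 Ω
  Z2: Z = R = 4100 Ω
  Z3: Z = jωL = j·2513·0.0221 = 0 + j55.54 Ω
Step 3 — With open output, the series arm Z2 and the output shunt Z3 appear in series to ground: Z2 + Z3 = 4100 + j55.54 Ω.
Step 4 — Parallel with input shunt Z1: Z_in = Z1 || (Z2 + Z3) = 0.0203 + j9.123 Ω = 9.123∠89.9° Ω.
Step 5 — Source phasor: V = 5.41∠78.5° V = 1.079 + j5.301 V.
Step 6 — Current: I = V / Z = 0.5814 - j0.1169 A = 0.593∠-11.4° A.
Step 7 — Complex power: S = V·I* = 0.007137 + j3.208 VA.
Step 8 — Real power: P = Re(S) = 0.007137 W.
Step 9 — Reactive power: Q = Im(S) = 3.208 VAR.
Step 10 — Apparent power: |S| = 3.208 VA.
Step 11 — Power factor: PF = P/|S| = 0.002225 (lagging).

(a) P = 0.007137 W  (b) Q = 3.208 VAR  (c) S = 3.208 VA  (d) PF = 0.002225 (lagging)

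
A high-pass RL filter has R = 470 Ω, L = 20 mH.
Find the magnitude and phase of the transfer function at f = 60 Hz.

Step 1 — Angular frequency: ω = 2π·60 = 377 rad/s.
Step 2 — Transfer function: H(jω) = jωL/(R + jωL).
Step 3 — Numerator jωL = j·7.54; denominator R + jωL = 470 + j7.54.
Step 4 — H = 0.0002573 + j0.01604.
Step 5 — Magnitude: |H| = 0.01604 (-35.9 dB); phase: φ = 89.1°.

|H| = 0.01604 (-35.9 dB), φ = 89.1°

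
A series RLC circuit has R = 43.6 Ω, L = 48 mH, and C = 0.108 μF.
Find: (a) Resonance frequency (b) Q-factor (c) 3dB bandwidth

Step 1 — Resonance: ω₀ = 1/√(LC) = 1/√(0.048·1.08e-07) = 1.389e+04 rad/s.
Step 2 — f₀ = ω₀/(2π) = 2210 Hz.
Step 3 — Series Q: Q = ω₀L/R = 1.389e+04·0.048/43.6 = 15.29.
Step 4 — Bandwidth: Δω = ω₀/Q = 908.3 rad/s; BW = Δω/(2π) = 144.6 Hz.

(a) f₀ = 2210 Hz  (b) Q = 15.29  (c) BW = 144.6 Hz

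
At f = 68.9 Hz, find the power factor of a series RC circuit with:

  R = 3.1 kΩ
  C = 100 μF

Step 1 — Angular frequency: ω = 2π·f = 2π·68.9 = 432.9 rad/s.
Step 2 — Component impedances:
  R: Z = R = 3100 Ω
  C: Z = 1/(jωC) = -j/(ω·C) = 0 - j23.1 Ω
Step 3 — Series combination: Z_total = R + C = 3100 - j23.1 Ω = 3100∠-0.4° Ω.
Step 4 — Power factor: PF = cos(φ) = Re(Z)/|Z| = 3100/3100 = 1.
Step 5 — Type: Im(Z) = -23.1 ⇒ leading (phase φ = -0.4°).

PF = 1 (leading, φ = -0.4°)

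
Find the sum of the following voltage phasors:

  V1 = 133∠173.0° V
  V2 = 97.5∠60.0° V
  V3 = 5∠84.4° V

Step 1 — Convert each phasor to rectangular form:
  V1 = 133·(cos(173.0°) + j·sin(173.0°)) = -132 + j16.21 V
  V2 = 97.5·(cos(60.0°) + j·sin(60.0°)) = 48.75 + j84.44 V
  V3 = 5·(cos(84.4°) + j·sin(84.4°)) = 0.4879 + j4.976 V
Step 2 — Sum components: V_total = -82.77 + j105.6 V.
Step 3 — Convert to polar: |V_total| = 134.2 V, ∠V_total = 128.1°.

V_total = 134.2∠128.1° V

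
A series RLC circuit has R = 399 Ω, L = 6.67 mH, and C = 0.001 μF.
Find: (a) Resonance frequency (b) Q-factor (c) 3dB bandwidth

Step 1 — Resonance: ω₀ = 1/√(LC) = 1/√(0.00667·1e-09) = 3.872e+05 rad/s.
Step 2 — f₀ = ω₀/(2π) = 6.163e+04 Hz.
Step 3 — Series Q: Q = ω₀L/R = 3.872e+05·0.00667/399 = 6.473.
Step 4 — Bandwidth: Δω = ω₀/Q = 5.982e+04 rad/s; BW = Δω/(2π) = 9521 Hz.

(a) f₀ = 6.163e+04 Hz  (b) Q = 6.473  (c) BW = 9521 Hz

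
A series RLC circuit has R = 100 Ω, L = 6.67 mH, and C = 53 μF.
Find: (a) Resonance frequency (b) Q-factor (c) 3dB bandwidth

Step 1 — Resonance condition Im(Z)=0 gives ω₀ = 1/√(LC).
Step 2 — ω₀ = 1/√(0.00667·5.3e-05) = 1682 rad/s.
Step 3 — f₀ = ω₀/(2π) = 267.7 Hz.
Step 4 — Series Q: Q = ω₀L/R = 1682·0.00667/100 = 0.1122.
Step 5 — 3dB bandwidth: Δω = ω₀/Q = 1.499e+04 rad/s; BW = Δω/(2π) = 2386 Hz.

(a) f₀ = 267.7 Hz  (b) Q = 0.1122  (c) BW = 2386 Hz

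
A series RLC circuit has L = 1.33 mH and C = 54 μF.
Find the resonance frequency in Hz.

Step 1 — Resonance condition Im(Z)=0 gives ω₀ = 1/√(LC).
Step 2 — ω₀ = 1/√(0.00133·5.4e-05) = 3731 rad/s.
Step 3 — f₀ = ω₀/(2π) = 593.9 Hz.

f₀ = 593.9 Hz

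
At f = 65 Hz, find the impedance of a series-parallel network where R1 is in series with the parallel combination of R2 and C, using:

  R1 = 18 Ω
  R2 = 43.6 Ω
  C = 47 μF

Step 1 — Angular frequency: ω = 2π·f = 2π·65 = 408.4 rad/s.
Step 2 — Component impedances:
  R1: Z = R = 18 Ω
  R2: Z = R = 43.6 Ω
  C: Z = 1/(jωC) = -j/(ω·C) = 0 - j52.1 Ω
Step 3 — Parallel branch: R2 || C = 1/(1/R2 + 1/C) = 25.64 - j21.46 Ω.
Step 4 — Series with R1: Z_total = R1 + (R2 || C) = 43.64 - j21.46 Ω = 48.63∠-26.2° Ω.

Z = 43.64 - j21.46 Ω = 48.63∠-26.2° Ω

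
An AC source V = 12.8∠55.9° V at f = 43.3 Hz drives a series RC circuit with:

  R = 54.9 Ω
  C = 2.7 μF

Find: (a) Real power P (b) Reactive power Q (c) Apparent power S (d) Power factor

Step 1 — Angular frequency: ω = 2π·f = 2π·43.3 = 272.1 rad/s.
Step 2 — Component impedances:
  R: Z = R = 54.9 Ω
  C: Z = 1/(jωC) = -j/(ω·C) = 0 - j1361 Ω
Step 3 — Series combination: Z_total = R + C = 54.9 - j1361 Ω = 1362∠-87.7° Ω.
Step 4 — Source phasor: V = 12.8∠55.9° V = 7.176 + j10.6 V.
Step 5 — Current: I = V / Z = -0.007561 + j0.005576 A = 0.009395∠143.6° A.
Step 6 — Complex power: S = V·I* = 0.004846 - j0.1202 VA.
Step 7 — Real power: P = Re(S) = 0.004846 W.
Step 8 — Reactive power: Q = Im(S) = -0.1202 VAR.
Step 9 — Apparent power: |S| = 0.1203 VA.
Step 10 — Power factor: PF = P/|S| = 0.04029 (leading).

(a) P = 0.004846 W  (b) Q = -0.1202 VAR  (c) S = 0.1203 VA  (d) PF = 0.04029 (leading)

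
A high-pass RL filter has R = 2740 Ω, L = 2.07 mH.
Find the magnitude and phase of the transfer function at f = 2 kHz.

Step 1 — Angular frequency: ω = 2π·2000 = 1.257e+04 rad/s.
Step 2 — Transfer function: H(jω) = jωL/(R + jωL).
Step 3 — Numerator jωL = j·26.01; denominator R + jωL = 2740 + j26.01.
Step 4 — H = 9.012e-05 + j0.009493.
Step 5 — Magnitude: |H| = 0.009493 (-40.5 dB); phase: φ = 89.5°.

|H| = 0.009493 (-40.5 dB), φ = 89.5°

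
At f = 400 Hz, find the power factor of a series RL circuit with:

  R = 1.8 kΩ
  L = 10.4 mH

Step 1 — Angular frequency: ω = 2π·f = 2π·400 = 2513 rad/s.
Step 2 — Component impedances:
  R: Z = R = 1800 Ω
  L: Z = jωL = j·2513·0.0104 = 0 + j26.14 Ω
Step 3 — Series combination: Z_total = R + L = 1800 + j26.14 Ω = 1800∠0.8° Ω.
Step 4 — Power factor: PF = cos(φ) = Re(Z)/|Z| = 1800/1800.2 = 0.9999.
Step 5 — Type: Im(Z) = 26.14 ⇒ lagging (phase φ = 0.8°).

PF = 0.9999 (lagging, φ = 0.8°)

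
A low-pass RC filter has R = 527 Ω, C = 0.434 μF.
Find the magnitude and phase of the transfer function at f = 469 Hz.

Step 1 — Angular frequency: ω = 2π·469 = 2947 rad/s.
Step 2 — Transfer function: H(jω) = 1/(1 + jωRC).
Step 3 — Denominator: 1 + jωRC = 1 + j·2947·527·4.34e-07 = 1 + j0.674.
Step 4 — H = 0.6876 - j0.4635.
Step 5 — Magnitude: |H| = 0.8292 (-1.6 dB); phase: φ = -34.0°.

|H| = 0.8292 (-1.6 dB), φ = -34.0°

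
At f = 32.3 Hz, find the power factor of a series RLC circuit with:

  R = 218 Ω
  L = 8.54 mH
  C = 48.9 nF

Step 1 — Angular frequency: ω = 2π·f = 2π·32.3 = 202.9 rad/s.
Step 2 — Component impedances:
  R: Z = R = 218 Ω
  L: Z = jωL = j·202.9·0.00854 = 0 + j1.733 Ω
  C: Z = 1/(jωC) = -j/(ω·C) = 0 - j1.008e+05 Ω
Step 3 — Series combination: Z_total = R + L + C = 218 - j1.008e+05 Ω = 1.008e+05∠-89.9° Ω.
Step 4 — Power factor: PF = cos(φ) = Re(Z)/|Z| = 218/1.008e+05 = 0.002163.
Step 5 — Type: Im(Z) = -1.008e+05 ⇒ leading (phase φ = -89.9°).

PF = 0.002163 (leading, φ = -89.9°)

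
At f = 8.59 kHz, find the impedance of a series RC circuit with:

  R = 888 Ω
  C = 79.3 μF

Step 1 — Angular frequency: ω = 2π·f = 2π·8590 = 5.397e+04 rad/s.
Step 2 — Component impedances:
  R: Z = R = 888 Ω
  C: Z = 1/(jωC) = -j/(ω·C) = 0 - j0.2336 Ω
Step 3 — Series combination: Z_total = R + C = 888 - j0.2336 Ω = 888∠-0.0° Ω.

Z = 888 - j0.2336 Ω = 888∠-0.0° Ω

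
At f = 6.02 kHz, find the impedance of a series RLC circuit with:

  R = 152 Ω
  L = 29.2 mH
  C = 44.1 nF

Step 1 — Angular frequency: ω = 2π·f = 2π·6020 = 3.782e+04 rad/s.
Step 2 — Component impedances:
  R: Z = R = 152 Ω
  L: Z = jωL = j·3.782e+04·0.0292 = 0 + j1104 Ω
  C: Z = 1/(jωC) = -j/(ω·C) = 0 - j599.5 Ω
Step 3 — Series combination: Z_total = R + L + C = 152 + j505 Ω = 527.4∠73.2° Ω.

Z = 152 + j505 Ω = 527.4∠73.2° Ω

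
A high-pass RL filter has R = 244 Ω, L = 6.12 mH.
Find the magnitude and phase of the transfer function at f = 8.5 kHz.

Step 1 — Angular frequency: ω = 2π·8500 = 5.341e+04 rad/s.
Step 2 — Transfer function: H(jω) = jωL/(R + jωL).
Step 3 — Numerator jωL = j·326.9; denominator R + jωL = 244 + j326.9.
Step 4 — H = 0.6421 + j0.4794.
Step 5 — Magnitude: |H| = 0.8013 (-1.9 dB); phase: φ = 36.7°.

|H| = 0.8013 (-1.9 dB), φ = 36.7°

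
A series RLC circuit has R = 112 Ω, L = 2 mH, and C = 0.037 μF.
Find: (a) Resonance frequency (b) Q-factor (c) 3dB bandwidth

Step 1 — Resonance: ω₀ = 1/√(LC) = 1/√(0.002·3.7e-08) = 1.162e+05 rad/s.
Step 2 — f₀ = ω₀/(2π) = 1.85e+04 Hz.
Step 3 — Series Q: Q = ω₀L/R = 1.162e+05·0.002/112 = 2.076.
Step 4 — Bandwidth: Δω = ω₀/Q = 5.6e+04 rad/s; BW = Δω/(2π) = 8913 Hz.

(a) f₀ = 1.85e+04 Hz  (b) Q = 2.076  (c) BW = 8913 Hz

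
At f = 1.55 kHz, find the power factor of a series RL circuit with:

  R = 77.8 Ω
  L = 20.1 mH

Step 1 — Angular frequency: ω = 2π·f = 2π·1550 = 9739 rad/s.
Step 2 — Component impedances:
  R: Z = R = 77.8 Ω
  L: Z = jωL = j·9739·0.0201 = 0 + j195.8 Ω
Step 3 — Series combination: Z_total = R + L = 77.8 + j195.8 Ω = 210.6∠68.3° Ω.
Step 4 — Power factor: PF = cos(φ) = Re(Z)/|Z| = 77.8/210.65 = 0.3693.
Step 5 — Type: Im(Z) = 195.8 ⇒ lagging (phase φ = 68.3°).

PF = 0.3693 (lagging, φ = 68.3°)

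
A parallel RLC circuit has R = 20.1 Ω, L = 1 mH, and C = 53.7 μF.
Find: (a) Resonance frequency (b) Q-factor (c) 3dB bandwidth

Step 1 — Resonance: ω₀ = 1/√(LC) = 1/√(0.001·5.37e-05) = 4315 rad/s.
Step 2 — f₀ = ω₀/(2π) = 686.8 Hz.
Step 3 — Parallel Q: Q = R/(ω₀L) = 20.1/(4315·0.001) = 4.658.
Step 4 — Bandwidth: Δω = ω₀/Q = 926.5 rad/s; BW = Δω/(2π) = 147.5 Hz.

(a) f₀ = 686.8 Hz  (b) Q = 4.658  (c) BW = 147.5 Hz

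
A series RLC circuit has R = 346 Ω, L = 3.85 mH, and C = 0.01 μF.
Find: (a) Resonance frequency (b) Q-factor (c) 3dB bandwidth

Step 1 — Resonance condition Im(Z)=0 gives ω₀ = 1/√(LC).
Step 2 — ω₀ = 1/√(0.00385·1e-08) = 1.612e+05 rad/s.
Step 3 — f₀ = ω₀/(2π) = 2.565e+04 Hz.
Step 4 — Series Q: Q = ω₀L/R = 1.612e+05·0.00385/346 = 1.793.
Step 5 — 3dB bandwidth: Δω = ω₀/Q = 8.987e+04 rad/s; BW = Δω/(2π) = 1.43e+04 Hz.

(a) f₀ = 2.565e+04 Hz  (b) Q = 1.793  (c) BW = 1.43e+04 Hz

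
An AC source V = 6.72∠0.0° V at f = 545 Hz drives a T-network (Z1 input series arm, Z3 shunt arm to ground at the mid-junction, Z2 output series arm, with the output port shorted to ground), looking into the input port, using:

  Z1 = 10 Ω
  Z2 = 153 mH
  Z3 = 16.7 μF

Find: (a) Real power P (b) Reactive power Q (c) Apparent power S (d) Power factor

Step 1 — Angular frequency: ω = 2π·f = 2π·545 = 3424 rad/s.
Step 2 — Component impedances:
  Z1: Z = R = 10 Ω
  Z2: Z = jωL = j·3424·0.153 = 0 + j523.9 Ω
  Z3: Z = 1/(jωC) = -j/(ω·C) = 0 - j17.49 Ω
Step 3 — With the output port shorted to ground, the output series arm Z2 runs from the junction to ground; the shunt arm Z3 also runs from the junction to ground. They appear in parallel: Z3 || Z2 = 0 - j18.09 Ω.
Step 4 — Series with input arm Z1: Z_in = Z1 + (Z3 || Z2) = 10 - j18.09 Ω = 20.67∠-61.1° Ω.
Step 5 — Source phasor: V = 6.72∠0.0° V = 6.72 V.
Step 6 — Current: I = V / Z = 0.1573 + j0.2845 A = 0.3251∠61.1° A.
Step 7 — Complex power: S = V·I* = 1.057 - j1.912 VA.
Step 8 — Real power: P = Re(S) = 1.057 W.
Step 9 — Reactive power: Q = Im(S) = -1.912 VAR.
Step 10 — Apparent power: |S| = 2.185 VA.
Step 11 — Power factor: PF = P/|S| = 0.4838 (leading).

(a) P = 1.057 W  (b) Q = -1.912 VAR  (c) S = 2.185 VA  (d) PF = 0.4838 (leading)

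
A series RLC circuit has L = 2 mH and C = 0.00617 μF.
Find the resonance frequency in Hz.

Step 1 — Resonance condition Im(Z)=0 gives ω₀ = 1/√(LC).
Step 2 — ω₀ = 1/√(0.002·6.17e-09) = 2.847e+05 rad/s.
Step 3 — f₀ = ω₀/(2π) = 4.531e+04 Hz.

f₀ = 4.531e+04 Hz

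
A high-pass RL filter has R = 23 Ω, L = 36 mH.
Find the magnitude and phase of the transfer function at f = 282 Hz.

Step 1 — Angular frequency: ω = 2π·282 = 1772 rad/s.
Step 2 — Transfer function: H(jω) = jωL/(R + jωL).
Step 3 — Numerator jωL = j·63.79; denominator R + jωL = 23 + j63.79.
Step 4 — H = 0.8849 + j0.3191.
Step 5 — Magnitude: |H| = 0.9407 (-0.5 dB); phase: φ = 19.8°.

|H| = 0.9407 (-0.5 dB), φ = 19.8°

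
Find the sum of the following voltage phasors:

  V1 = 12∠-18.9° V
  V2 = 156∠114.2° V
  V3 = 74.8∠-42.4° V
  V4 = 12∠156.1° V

Step 1 — Convert each phasor to rectangular form:
  V1 = 12·(cos(-18.9°) + j·sin(-18.9°)) = 11.35 - j3.887 V
  V2 = 156·(cos(114.2°) + j·sin(114.2°)) = -63.95 + j142.3 V
  V3 = 74.8·(cos(-42.4°) + j·sin(-42.4°)) = 55.24 - j50.44 V
  V4 = 12·(cos(156.1°) + j·sin(156.1°)) = -10.97 + j4.862 V
Step 2 — Sum components: V_total = -8.33 + j92.83 V.
Step 3 — Convert to polar: |V_total| = 93.2 V, ∠V_total = 95.1°.

V_total = 93.2∠95.1° V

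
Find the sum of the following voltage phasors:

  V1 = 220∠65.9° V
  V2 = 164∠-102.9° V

Step 1 — Convert each phasor to rectangular form:
  V1 = 220·(cos(65.9°) + j·sin(65.9°)) = 89.83 + j200.8 V
  V2 = 164·(cos(-102.9°) + j·sin(-102.9°)) = -36.61 - j159.9 V
Step 2 — Sum components: V_total = 53.22 + j40.96 V.
Step 3 — Convert to polar: |V_total| = 67.16 V, ∠V_total = 37.6°.

V_total = 67.16∠37.6° V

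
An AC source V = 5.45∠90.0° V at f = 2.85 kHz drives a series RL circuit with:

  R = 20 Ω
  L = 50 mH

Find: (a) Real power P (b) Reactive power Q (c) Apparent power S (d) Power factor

Step 1 — Angular frequency: ω = 2π·f = 2π·2850 = 1.791e+04 rad/s.
Step 2 — Component impedances:
  R: Z = R = 20 Ω
  L: Z = jωL = j·1.791e+04·0.05 = 0 + j895.4 Ω
Step 3 — Series combination: Z_total = R + L = 20 + j895.4 Ω = 895.6∠88.7° Ω.
Step 4 — Source phasor: V = 5.45∠90.0° V = 0 + j5.45 V.
Step 5 — Current: I = V / Z = 0.006084 + j0.0001359 A = 0.006085∠1.3° A.
Step 6 — Complex power: S = V·I* = 0.0007407 + j0.03316 VA.
Step 7 — Real power: P = Re(S) = 0.0007407 W.
Step 8 — Reactive power: Q = Im(S) = 0.03316 VAR.
Step 9 — Apparent power: |S| = 0.03317 VA.
Step 10 — Power factor: PF = P/|S| = 0.02233 (lagging).

(a) P = 0.0007407 W  (b) Q = 0.03316 VAR  (c) S = 0.03317 VA  (d) PF = 0.02233 (lagging)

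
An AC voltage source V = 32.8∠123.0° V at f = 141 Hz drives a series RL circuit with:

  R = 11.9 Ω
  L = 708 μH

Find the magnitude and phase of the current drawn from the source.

Step 1 — Angular frequency: ω = 2π·f = 2π·141 = 885.9 rad/s.
Step 2 — Component impedances:
  R: Z = R = 11.9 Ω
  L: Z = jωL = j·885.9·0.000708 = 0 + j0.6272 Ω
Step 3 — Series combination: Z_total = R + L = 11.9 + j0.6272 Ω = 11.92∠3.0° Ω.
Step 4 — Source phasor: V = 32.8∠123.0° V = -17.86 + j27.51 V.
Step 5 — Ohm's law: I = V / Z_total = (-17.86 + j27.51) / (11.9 + j0.6272) = -1.376 + j2.384 A.
Step 6 — Convert to polar: |I| = 2.752 A, ∠I = 120.0°.

I = 2.752∠120.0° A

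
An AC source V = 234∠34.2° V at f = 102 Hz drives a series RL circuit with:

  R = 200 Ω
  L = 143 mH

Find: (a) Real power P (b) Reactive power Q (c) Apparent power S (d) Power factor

Step 1 — Angular frequency: ω = 2π·f = 2π·102 = 640.9 rad/s.
Step 2 — Component impedances:
  R: Z = R = 200 Ω
  L: Z = jωL = j·640.9·0.143 = 0 + j91.65 Ω
Step 3 — Series combination: Z_total = R + L = 200 + j91.65 Ω = 220∠24.6° Ω.
Step 4 — Source phasor: V = 234∠34.2° V = 193.5 + j131.5 V.
Step 5 — Current: I = V / Z = 1.049 + j0.177 A = 1.064∠9.6° A.
Step 6 — Complex power: S = V·I* = 226.3 + j103.7 VA.
Step 7 — Real power: P = Re(S) = 226.3 W.
Step 8 — Reactive power: Q = Im(S) = 103.7 VAR.
Step 9 — Apparent power: |S| = 248.9 VA.
Step 10 — Power factor: PF = P/|S| = 0.9091 (lagging).

(a) P = 226.3 W  (b) Q = 103.7 VAR  (c) S = 248.9 VA  (d) PF = 0.9091 (lagging)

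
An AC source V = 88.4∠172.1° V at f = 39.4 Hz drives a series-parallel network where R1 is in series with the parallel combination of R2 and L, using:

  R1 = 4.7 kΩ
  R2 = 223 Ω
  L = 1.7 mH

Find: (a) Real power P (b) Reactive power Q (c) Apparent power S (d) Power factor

Step 1 — Angular frequency: ω = 2π·f = 2π·39.4 = 247.6 rad/s.
Step 2 — Component impedances:
  R1: Z = R = 4700 Ω
  R2: Z = R = 223 Ω
  L: Z = jωL = j·247.6·0.0017 = 0 + j0.4208 Ω
Step 3 — Parallel branch: R2 || L = 1/(1/R2 + 1/L) = 0.0007942 + j0.4208 Ω.
Step 4 — Series with R1: Z_total = R1 + (R2 || L) = 4700 + j0.4208 Ω = 4700∠0.0° Ω.
Step 5 — Source phasor: V = 88.4∠172.1° V = -87.56 + j12.15 V.
Step 6 — Current: I = V / Z = -0.01863 + j0.002587 A = 0.01881∠172.1° A.
Step 7 — Complex power: S = V·I* = 1.663 + j0.0001489 VA.
Step 8 — Real power: P = Re(S) = 1.663 W.
Step 9 — Reactive power: Q = Im(S) = 0.0001489 VAR.
Step 10 — Apparent power: |S| = 1.663 VA.
Step 11 — Power factor: PF = P/|S| = 1 (lagging).

(a) P = 1.663 W  (b) Q = 0.0001489 VAR  (c) S = 1.663 VA  (d) PF = 1 (lagging)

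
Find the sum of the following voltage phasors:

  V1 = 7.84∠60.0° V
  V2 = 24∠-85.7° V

Step 1 — Convert each phasor to rectangular form:
  V1 = 7.84·(cos(60.0°) + j·sin(60.0°)) = 3.92 + j6.79 V
  V2 = 24·(cos(-85.7°) + j·sin(-85.7°)) = 1.799 - j23.93 V
Step 2 — Sum components: V_total = 5.719 - j17.14 V.
Step 3 — Convert to polar: |V_total| = 18.07 V, ∠V_total = -71.5°.

V_total = 18.07∠-71.5° V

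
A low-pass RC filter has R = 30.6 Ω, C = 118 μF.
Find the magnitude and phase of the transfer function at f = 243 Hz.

Step 1 — Angular frequency: ω = 2π·243 = 1527 rad/s.
Step 2 — Transfer function: H(jω) = 1/(1 + jωRC).
Step 3 — Denominator: 1 + jωRC = 1 + j·1527·30.6·0.000118 = 1 + j5.513.
Step 4 — H = 0.03185 - j0.1756.
Step 5 — Magnitude: |H| = 0.1785 (-15.0 dB); phase: φ = -79.7°.

|H| = 0.1785 (-15.0 dB), φ = -79.7°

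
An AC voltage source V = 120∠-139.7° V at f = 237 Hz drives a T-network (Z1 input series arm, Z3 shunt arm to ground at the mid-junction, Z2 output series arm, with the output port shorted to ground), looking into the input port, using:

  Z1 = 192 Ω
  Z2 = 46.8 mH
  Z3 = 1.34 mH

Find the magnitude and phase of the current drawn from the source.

Step 1 — Angular frequency: ω = 2π·f = 2π·237 = 1489 rad/s.
Step 2 — Component impedances:
  Z1: Z = R = 192 Ω
  Z2: Z = jωL = j·1489·0.0468 = 0 + j69.69 Ω
  Z3: Z = jωL = j·1489·0.00134 = 0 + j1.995 Ω
Step 3 — With the output port shorted to ground, the output series arm Z2 runs from the junction to ground; the shunt arm Z3 also runs from the junction to ground. They appear in parallel: Z3 || Z2 = 0 + j1.94 Ω.
Step 4 — Series with input arm Z1: Z_in = Z1 + (Z3 || Z2) = 192 + j1.94 Ω = 192∠0.6° Ω.
Step 5 — Source phasor: V = 120∠-139.7° V = -91.52 - j77.61 V.
Step 6 — Ohm's law: I = V / Z_total = (-91.52 - j77.61) / (192 + j1.94) = -0.4807 - j0.3994 A.
Step 7 — Convert to polar: |I| = 0.625 A, ∠I = -140.3°.

I = 0.625∠-140.3° A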